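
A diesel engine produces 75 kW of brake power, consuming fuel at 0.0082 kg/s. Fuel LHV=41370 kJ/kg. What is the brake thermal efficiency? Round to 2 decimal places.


eta_BTE = (BP / (mf * LHV)) * 100
Denominator = 0.0082 * 41370 = 339.2340 kW
eta_BTE = (75 / 339.2340) * 100 = 22.11%


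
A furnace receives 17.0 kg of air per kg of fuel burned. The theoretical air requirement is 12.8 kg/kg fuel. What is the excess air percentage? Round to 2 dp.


Excess air = actual - stoichiometric = 17.0 - 12.8 = 4.20 kg/kg fuel
Excess air % = (excess / stoich) * 100 = (4.20 / 12.8) * 100 = 32.81%


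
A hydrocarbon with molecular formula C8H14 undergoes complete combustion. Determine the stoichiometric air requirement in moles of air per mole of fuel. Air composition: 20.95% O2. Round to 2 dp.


Balanced combustion: C8H14 + 11.5 O2 -> 8 CO2 + 7 H2O
O2 needed = C + H/4 = 8 + 14/4 = 11.50 moles
Air moles = O2 / 0.2095 = 11.50 / 0.2095 = 54.89 moles air


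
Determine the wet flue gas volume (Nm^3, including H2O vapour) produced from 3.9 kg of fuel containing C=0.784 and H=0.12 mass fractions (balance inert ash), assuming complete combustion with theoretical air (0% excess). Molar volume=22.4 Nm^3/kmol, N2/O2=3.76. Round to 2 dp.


Per kg fuel: CO2 = (C/12 kmol)*22.4 = (0.784/12)*22.4 = 1.46347 Nm^3
Per kg fuel: H2O = (H/2 kmol)*22.4 = (0.12/2)*22.4 = 1.34400 Nm^3
O2 needed per kg fuel = C/12 + H/4 = 0.784/12 + 0.12/4 = 0.09533333 kmol
Per kg fuel: N2 = O2*3.76*22.4 = 0.09533333*3.76*22.4 = 8.02935 Nm^3
Total per kg = 1.46347 + 1.34400 + 8.02935 = 10.83682 Nm^3
Total = 10.83682 * 3.9 = 42.26 Nm^3


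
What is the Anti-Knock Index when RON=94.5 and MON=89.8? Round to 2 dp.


AKI = (RON + MON) / 2
AKI = (94.5 + 89.8) / 2
AKI = 184.3 / 2 = 92.15


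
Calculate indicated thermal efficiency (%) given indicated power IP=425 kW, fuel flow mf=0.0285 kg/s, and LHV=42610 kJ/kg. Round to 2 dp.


eta_ith = (IP / (mf * LHV)) * 100
Denominator = 0.0285 * 42610 = 1214.3850 kW
eta_ith = (425 / 1214.3850) * 100 = 35.00%


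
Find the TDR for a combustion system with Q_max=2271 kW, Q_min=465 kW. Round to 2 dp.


TDR = Q_max / Q_min
TDR = 2271 / 465 = 4.88


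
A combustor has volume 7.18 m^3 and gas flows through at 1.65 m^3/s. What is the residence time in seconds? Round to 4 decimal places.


tau = V / Q_flow
tau = 7.18 / 1.65 = 4.3515 s


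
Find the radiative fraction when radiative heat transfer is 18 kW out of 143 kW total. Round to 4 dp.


f_rad = Q_rad / Q_total
f_rad = 18 / 143 = 0.1259


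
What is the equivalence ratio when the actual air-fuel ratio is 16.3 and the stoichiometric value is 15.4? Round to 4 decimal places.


phi = AFR_stoich / AFR_actual
phi = 15.4 / 16.3 = 0.9448


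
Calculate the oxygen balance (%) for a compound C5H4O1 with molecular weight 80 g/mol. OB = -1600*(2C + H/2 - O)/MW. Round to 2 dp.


OB = -1600 * (2C + H/2 - O) / MW
Inner = 2*5 + 4/2 - 1 = 11.00
OB = -1600 * 11.00 / 80 = -220.00%


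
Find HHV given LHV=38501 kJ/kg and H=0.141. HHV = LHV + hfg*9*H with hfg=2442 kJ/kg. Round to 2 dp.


HHV = LHV + hfg * 9 * H
Water addition = 2442 * 9 * 0.141 = 3098.898 kJ/kg
HHV = 38501 + 3098.898 = 41599.90 kJ/kg


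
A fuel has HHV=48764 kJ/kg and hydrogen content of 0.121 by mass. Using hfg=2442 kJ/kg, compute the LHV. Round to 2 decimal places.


LHV = HHV - hfg * 9 * H
Water correction = 2442 * 9 * 0.121 = 2659.338 kJ/kg
LHV = 48764 - 2659.338 = 46104.66 kJ/kg


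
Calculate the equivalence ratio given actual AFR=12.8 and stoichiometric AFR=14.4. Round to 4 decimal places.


phi = AFR_stoich / AFR_actual
phi = 14.4 / 12.8 = 1.1250


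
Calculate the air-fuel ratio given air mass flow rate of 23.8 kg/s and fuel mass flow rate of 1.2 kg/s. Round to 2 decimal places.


AFR = m_air / m_fuel
AFR = 23.8 / 1.2 = 19.83


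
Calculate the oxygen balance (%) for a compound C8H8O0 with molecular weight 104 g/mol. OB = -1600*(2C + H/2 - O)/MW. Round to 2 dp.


OB = -1600 * (2C + H/2 - O) / MW
Inner = 2*8 + 8/2 - 0 = 20.00
OB = -1600 * 20.00 / 104 = -307.69%


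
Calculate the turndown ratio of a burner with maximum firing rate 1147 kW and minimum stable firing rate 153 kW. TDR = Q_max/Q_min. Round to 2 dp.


TDR = Q_max / Q_min
TDR = 1147 / 153 = 7.50


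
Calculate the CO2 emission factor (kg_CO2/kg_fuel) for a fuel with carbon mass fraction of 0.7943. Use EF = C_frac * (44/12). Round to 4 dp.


EF = C_frac * (M_CO2 / M_C)
EF = 0.7943 * (44/12)
EF = 0.7943 * 3.666667 = 2.9124 kg_CO2/kg_fuel


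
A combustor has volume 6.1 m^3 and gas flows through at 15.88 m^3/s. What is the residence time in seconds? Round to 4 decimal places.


tau = V / Q_flow
tau = 6.1 / 15.88 = 0.3841 s


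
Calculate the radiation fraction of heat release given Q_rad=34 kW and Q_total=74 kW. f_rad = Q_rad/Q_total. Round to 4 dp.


f_rad = Q_rad / Q_total
f_rad = 34 / 74 = 0.4595


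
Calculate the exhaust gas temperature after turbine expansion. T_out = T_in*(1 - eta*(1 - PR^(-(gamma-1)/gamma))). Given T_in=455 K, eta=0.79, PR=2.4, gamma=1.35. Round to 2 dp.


T_out = T_in * (1 - eta * (1 - PR^(-(gamma-1)/gamma)))
Exponent = -(1.35-1)/1.35 = -0.25925926
PR^exp = 2.4^(-0.25925926) = 0.79694200
Factor = 1 - 0.79*(1 - 0.79694200) = 0.83958418
T_out = 455 * 0.83958418 = 382.01 K


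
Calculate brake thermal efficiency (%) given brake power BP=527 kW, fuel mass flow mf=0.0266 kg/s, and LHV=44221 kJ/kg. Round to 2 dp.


eta_BTE = (BP / (mf * LHV)) * 100
Denominator = 0.0266 * 44221 = 1176.2786 kW
eta_BTE = (527 / 1176.2786) * 100 = 44.80%


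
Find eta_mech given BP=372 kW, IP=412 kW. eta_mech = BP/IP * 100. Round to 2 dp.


eta_mech = (BP / IP) * 100
Ratio = 372 / 412 = 0.9029
eta_mech = 0.9029 * 100 = 90.29%


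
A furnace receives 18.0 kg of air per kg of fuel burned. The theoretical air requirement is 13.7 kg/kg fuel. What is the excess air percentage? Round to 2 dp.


Excess air = actual - stoichiometric = 18.0 - 13.7 = 4.30 kg/kg fuel
Excess air % = (excess / stoich) * 100 = (4.30 / 13.7) * 100 = 31.39%


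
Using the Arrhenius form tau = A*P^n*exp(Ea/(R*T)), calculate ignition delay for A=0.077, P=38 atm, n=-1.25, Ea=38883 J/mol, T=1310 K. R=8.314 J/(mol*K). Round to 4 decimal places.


tau = A * P^n * exp(Ea/(R*T))
P^n = 38^(-1.25) = 0.01059914
Ea/(R*T) = 38883/(8.314*1310) = 3.570084
exp(Ea/(R*T)) = 35.519581
tau = 0.077 * 0.01059914 * 35.519581 = 0.0290 ms


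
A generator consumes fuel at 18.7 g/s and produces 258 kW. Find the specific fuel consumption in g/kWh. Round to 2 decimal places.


SFC = (mf / BP) * 3600
Rate = 18.7 / 258 = 0.072481 g/(s*kW)
SFC = 0.072481 * 3600 = 260.93 g/kWh


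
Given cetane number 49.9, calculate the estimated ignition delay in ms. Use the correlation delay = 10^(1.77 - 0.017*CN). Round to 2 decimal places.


delay = 10^(1.77 - 0.017*CN)
Exponent = 1.77 - 0.017*49.9 = 0.9217
delay = 10^0.9217 = 8.35 ms


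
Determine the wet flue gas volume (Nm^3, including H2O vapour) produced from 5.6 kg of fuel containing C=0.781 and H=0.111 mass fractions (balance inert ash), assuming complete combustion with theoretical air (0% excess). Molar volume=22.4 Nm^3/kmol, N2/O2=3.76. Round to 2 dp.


Per kg fuel: CO2 = (C/12 kmol)*22.4 = (0.781/12)*22.4 = 1.45787 Nm^3
Per kg fuel: H2O = (H/2 kmol)*22.4 = (0.111/2)*22.4 = 1.24320 Nm^3
O2 needed per kg fuel = C/12 + H/4 = 0.781/12 + 0.111/4 = 0.09283333 kmol
Per kg fuel: N2 = O2*3.76*22.4 = 0.09283333*3.76*22.4 = 7.81879 Nm^3
Total per kg = 1.45787 + 1.24320 + 7.81879 = 10.51986 Nm^3
Total = 10.51986 * 5.6 = 58.91 Nm^3


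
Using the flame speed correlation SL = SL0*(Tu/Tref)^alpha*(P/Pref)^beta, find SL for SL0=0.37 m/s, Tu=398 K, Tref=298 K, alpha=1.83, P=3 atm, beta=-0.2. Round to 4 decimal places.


SL = SL0 * (Tu/Tref)^alpha * (P/Pref)^beta
T ratio = 398/298 = 1.33557047
(T ratio)^alpha = 1.33557047^1.83 = 1.698127
(P/Pref)^beta = 3^(-0.2) = 0.802742
SL = 0.37 * 1.698127 * 0.802742 = 0.5044 m/s


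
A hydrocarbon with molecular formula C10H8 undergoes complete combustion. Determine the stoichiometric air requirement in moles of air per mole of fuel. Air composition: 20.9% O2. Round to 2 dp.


Balanced combustion: C10H8 + 12 O2 -> 10 CO2 + 4 H2O
O2 needed = C + H/4 = 10 + 8/4 = 12.00 moles
Air moles = O2 / 0.209 = 12.00 / 0.209 = 57.42 moles air


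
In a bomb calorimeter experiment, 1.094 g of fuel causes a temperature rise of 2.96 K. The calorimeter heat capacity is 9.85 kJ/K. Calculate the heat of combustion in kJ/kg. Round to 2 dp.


Hc = C_cal * delta_T / m_fuel
Q_released = 9.85 * 2.96 = 29.1560 kJ
m_fuel = 1.094 g = 1.094/1000 kg = 0.001094 kg
Hc = 29.1560 / 0.001094 = 26650.82 kJ/kg


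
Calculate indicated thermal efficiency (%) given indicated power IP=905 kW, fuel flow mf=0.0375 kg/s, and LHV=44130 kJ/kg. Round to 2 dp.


eta_ith = (IP / (mf * LHV)) * 100
Denominator = 0.0375 * 44130 = 1654.8750 kW
eta_ith = (905 / 1654.8750) * 100 = 54.69%


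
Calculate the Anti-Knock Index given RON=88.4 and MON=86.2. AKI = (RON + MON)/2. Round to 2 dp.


AKI = (RON + MON) / 2
AKI = (88.4 + 86.2) / 2
AKI = 174.6 / 2 = 87.30


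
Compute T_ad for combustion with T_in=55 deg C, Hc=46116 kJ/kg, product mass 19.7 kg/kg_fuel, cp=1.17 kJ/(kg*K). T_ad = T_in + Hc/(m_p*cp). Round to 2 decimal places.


T_ad = T_in + Hc / (m_p * cp)
Denominator = 19.7 * 1.17 = 23.0490
Temperature rise = 46116 / 23.0490 = 2000.78 K
T_ad = 55 + 2000.78 = 2055.78 deg C


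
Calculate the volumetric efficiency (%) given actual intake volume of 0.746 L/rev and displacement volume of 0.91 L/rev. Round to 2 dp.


eta_v = (V_actual / V_disp) * 100
Ratio = 0.746 / 0.91 = 0.8198
eta_v = 0.8198 * 100 = 81.98%


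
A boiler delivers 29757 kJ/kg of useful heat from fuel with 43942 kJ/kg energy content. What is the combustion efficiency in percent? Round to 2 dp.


Efficiency = (Q_useful / Q_fuel) * 100
Efficiency = (29757 / 43942) * 100
Efficiency = 0.6772 * 100 = 67.72%


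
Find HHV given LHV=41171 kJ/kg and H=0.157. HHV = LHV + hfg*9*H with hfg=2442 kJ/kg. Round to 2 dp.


HHV = LHV + hfg * 9 * H
Water addition = 2442 * 9 * 0.157 = 3450.546 kJ/kg
HHV = 41171 + 3450.546 = 44621.55 kJ/kg


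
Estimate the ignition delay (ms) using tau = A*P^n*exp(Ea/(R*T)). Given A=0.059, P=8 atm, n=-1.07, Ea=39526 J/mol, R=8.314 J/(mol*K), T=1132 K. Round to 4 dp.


tau = A * P^n * exp(Ea/(R*T))
P^n = 8^(-1.07) = 0.10806715
Ea/(R*T) = 39526/(8.314*1132) = 4.199779
exp(Ea/(R*T)) = 66.671583
tau = 0.059 * 0.10806715 * 66.671583 = 0.4251 ms


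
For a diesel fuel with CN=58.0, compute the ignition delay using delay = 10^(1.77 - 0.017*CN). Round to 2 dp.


delay = 10^(1.77 - 0.017*CN)
Exponent = 1.77 - 0.017*58.0 = 0.7840
delay = 10^0.7840 = 6.08 ms


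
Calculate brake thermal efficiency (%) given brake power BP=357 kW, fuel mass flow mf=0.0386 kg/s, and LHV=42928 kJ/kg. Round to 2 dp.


eta_BTE = (BP / (mf * LHV)) * 100
Denominator = 0.0386 * 42928 = 1657.0208 kW
eta_BTE = (357 / 1657.0208) * 100 = 21.54%


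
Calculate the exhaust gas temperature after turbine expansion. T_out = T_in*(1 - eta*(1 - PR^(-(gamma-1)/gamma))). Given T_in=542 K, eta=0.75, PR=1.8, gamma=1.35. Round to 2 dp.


T_out = T_in * (1 - eta * (1 - PR^(-(gamma-1)/gamma)))
Exponent = -(1.35-1)/1.35 = -0.25925926
PR^exp = 1.8^(-0.25925926) = 0.85865408
Factor = 1 - 0.75*(1 - 0.85865408) = 0.89399056
T_out = 542 * 0.89399056 = 484.54 K


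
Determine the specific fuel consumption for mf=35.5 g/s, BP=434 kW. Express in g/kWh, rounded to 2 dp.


SFC = (mf / BP) * 3600
Rate = 35.5 / 434 = 0.081797 g/(s*kW)
SFC = 0.081797 * 3600 = 294.47 g/kWh


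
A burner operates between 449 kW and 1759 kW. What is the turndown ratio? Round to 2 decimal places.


TDR = Q_max / Q_min
TDR = 1759 / 449 = 3.92


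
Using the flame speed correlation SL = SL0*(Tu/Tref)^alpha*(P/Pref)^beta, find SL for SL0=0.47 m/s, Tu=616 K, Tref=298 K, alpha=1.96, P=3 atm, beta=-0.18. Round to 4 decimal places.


SL = SL0 * (Tu/Tref)^alpha * (P/Pref)^beta
T ratio = 616/298 = 2.06711409
(T ratio)^alpha = 2.06711409^1.96 = 4.150633
(P/Pref)^beta = 3^(-0.18) = 0.820575
SL = 0.47 * 4.150633 * 0.820575 = 1.6008 m/s


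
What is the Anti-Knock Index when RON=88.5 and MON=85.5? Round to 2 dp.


AKI = (RON + MON) / 2
AKI = (88.5 + 85.5) / 2
AKI = 174.0 / 2 = 87.00


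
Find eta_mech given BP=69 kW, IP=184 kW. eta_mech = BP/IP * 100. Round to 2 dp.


eta_mech = (BP / IP) * 100
Ratio = 69 / 184 = 0.3750
eta_mech = 0.3750 * 100 = 37.50%


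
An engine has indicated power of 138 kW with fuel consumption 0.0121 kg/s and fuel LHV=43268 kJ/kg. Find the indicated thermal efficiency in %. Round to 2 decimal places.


eta_ith = (IP / (mf * LHV)) * 100
Denominator = 0.0121 * 43268 = 523.5428 kW
eta_ith = (138 / 523.5428) * 100 = 26.36%


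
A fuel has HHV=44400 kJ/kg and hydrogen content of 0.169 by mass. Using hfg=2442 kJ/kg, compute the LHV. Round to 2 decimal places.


LHV = HHV - hfg * 9 * H
Water correction = 2442 * 9 * 0.169 = 3714.282 kJ/kg
LHV = 44400 - 3714.282 = 40685.72 kJ/kg


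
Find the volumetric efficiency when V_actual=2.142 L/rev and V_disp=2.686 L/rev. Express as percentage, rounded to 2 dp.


eta_v = (V_actual / V_disp) * 100
Ratio = 2.142 / 2.686 = 0.7975
eta_v = 0.7975 * 100 = 79.75%


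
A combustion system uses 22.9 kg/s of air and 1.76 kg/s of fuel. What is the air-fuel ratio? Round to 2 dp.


AFR = m_air / m_fuel
AFR = 22.9 / 1.76 = 13.01


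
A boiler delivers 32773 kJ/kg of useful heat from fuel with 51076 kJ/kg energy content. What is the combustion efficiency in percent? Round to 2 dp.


Efficiency = (Q_useful / Q_fuel) * 100
Efficiency = (32773 / 51076) * 100
Efficiency = 0.6417 * 100 = 64.17%


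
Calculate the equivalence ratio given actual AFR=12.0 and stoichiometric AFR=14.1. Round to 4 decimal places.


phi = AFR_stoich / AFR_actual
phi = 14.1 / 12.0 = 1.1750


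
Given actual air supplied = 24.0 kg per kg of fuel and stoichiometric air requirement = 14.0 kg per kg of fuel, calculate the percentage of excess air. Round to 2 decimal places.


Excess air = actual - stoichiometric = 24.0 - 14.0 = 10.00 kg/kg fuel
Excess air % = (excess / stoich) * 100 = (10.00 / 14.0) * 100 = 71.43%


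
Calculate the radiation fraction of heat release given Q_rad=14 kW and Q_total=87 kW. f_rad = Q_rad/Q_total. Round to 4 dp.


f_rad = Q_rad / Q_total
f_rad = 14 / 87 = 0.1609


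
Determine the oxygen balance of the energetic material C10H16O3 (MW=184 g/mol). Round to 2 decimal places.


OB = -1600 * (2C + H/2 - O) / MW
Inner = 2*10 + 16/2 - 3 = 25.00
OB = -1600 * 25.00 / 184 = -217.39%


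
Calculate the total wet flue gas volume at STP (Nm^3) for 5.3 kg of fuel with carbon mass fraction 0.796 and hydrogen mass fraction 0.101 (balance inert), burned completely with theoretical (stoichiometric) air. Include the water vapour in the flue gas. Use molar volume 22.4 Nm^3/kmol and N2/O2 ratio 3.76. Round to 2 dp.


Per kg fuel: CO2 = (C/12 kmol)*22.4 = (0.796/12)*22.4 = 1.48587 Nm^3
Per kg fuel: H2O = (H/2 kmol)*22.4 = (0.101/2)*22.4 = 1.13120 Nm^3
O2 needed per kg fuel = C/12 + H/4 = 0.796/12 + 0.101/4 = 0.09158333 kmol
Per kg fuel: N2 = O2*3.76*22.4 = 0.09158333*3.76*22.4 = 7.71351 Nm^3
Total per kg = 1.48587 + 1.13120 + 7.71351 = 10.33058 Nm^3
Total = 10.33058 * 5.3 = 54.75 Nm^3


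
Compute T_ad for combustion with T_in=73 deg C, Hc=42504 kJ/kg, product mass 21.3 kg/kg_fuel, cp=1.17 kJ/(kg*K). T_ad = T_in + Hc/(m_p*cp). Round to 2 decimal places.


T_ad = T_in + Hc / (m_p * cp)
Denominator = 21.3 * 1.17 = 24.9210
Temperature rise = 42504 / 24.9210 = 1705.55 K
T_ad = 73 + 1705.55 = 1778.55 deg C


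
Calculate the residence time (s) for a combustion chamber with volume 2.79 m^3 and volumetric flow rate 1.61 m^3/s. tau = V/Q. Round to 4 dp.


tau = V / Q_flow
tau = 2.79 / 1.61 = 1.7329 s


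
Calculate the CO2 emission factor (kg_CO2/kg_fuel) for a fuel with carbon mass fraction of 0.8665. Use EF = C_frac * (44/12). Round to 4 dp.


EF = C_frac * (M_CO2 / M_C)
EF = 0.8665 * (44/12)
EF = 0.8665 * 3.666667 = 3.1772 kg_CO2/kg_fuel


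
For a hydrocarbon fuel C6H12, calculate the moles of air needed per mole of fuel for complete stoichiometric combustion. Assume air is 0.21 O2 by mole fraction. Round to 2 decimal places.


Balanced combustion: C6H12 + 9 O2 -> 6 CO2 + 6 H2O
O2 needed = C + H/4 = 6 + 12/4 = 9.00 moles
Air moles = O2 / 0.21 = 9.00 / 0.21 = 42.86 moles air


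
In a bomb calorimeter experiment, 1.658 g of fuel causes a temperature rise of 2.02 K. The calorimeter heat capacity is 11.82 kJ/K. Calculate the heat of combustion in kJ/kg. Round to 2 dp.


Hc = C_cal * delta_T / m_fuel
Q_released = 11.82 * 2.02 = 23.8764 kJ
m_fuel = 1.658 g = 1.658/1000 kg = 0.001658 kg
Hc = 23.8764 / 0.001658 = 14400.72 kJ/kg


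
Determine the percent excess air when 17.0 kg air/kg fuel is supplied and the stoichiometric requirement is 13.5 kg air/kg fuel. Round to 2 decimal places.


Excess air = actual - stoichiometric = 17.0 - 13.5 = 3.50 kg/kg fuel
Excess air % = (excess / stoich) * 100 = (3.50 / 13.5) * 100 = 25.93%


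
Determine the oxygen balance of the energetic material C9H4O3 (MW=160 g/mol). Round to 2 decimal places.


OB = -1600 * (2C + H/2 - O) / MW
Inner = 2*9 + 4/2 - 3 = 17.00
OB = -1600 * 17.00 / 160 = -170.00%


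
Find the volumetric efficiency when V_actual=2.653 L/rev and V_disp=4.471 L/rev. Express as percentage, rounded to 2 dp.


eta_v = (V_actual / V_disp) * 100
Ratio = 2.653 / 4.471 = 0.5934
eta_v = 0.5934 * 100 = 59.34%


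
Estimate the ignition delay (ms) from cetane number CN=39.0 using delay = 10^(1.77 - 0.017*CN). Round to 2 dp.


delay = 10^(1.77 - 0.017*CN)
Exponent = 1.77 - 0.017*39.0 = 1.1070
delay = 10^1.1070 = 12.79 ms


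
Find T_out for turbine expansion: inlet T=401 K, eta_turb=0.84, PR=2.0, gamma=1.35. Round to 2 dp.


T_out = T_in * (1 - eta * (1 - PR^(-(gamma-1)/gamma)))
Exponent = -(1.35-1)/1.35 = -0.25925926
PR^exp = 2.0^(-0.25925926) = 0.83551680
Factor = 1 - 0.84*(1 - 0.83551680) = 0.86183411
T_out = 401 * 0.86183411 = 345.60 K


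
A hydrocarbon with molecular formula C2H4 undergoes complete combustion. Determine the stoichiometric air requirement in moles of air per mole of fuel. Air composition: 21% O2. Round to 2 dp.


Balanced combustion: C2H4 + 3 O2 -> 2 CO2 + 2 H2O
O2 needed = C + H/4 = 2 + 4/4 = 3.00 moles
Air moles = O2 / 0.21 = 3.00 / 0.21 = 14.29 moles air


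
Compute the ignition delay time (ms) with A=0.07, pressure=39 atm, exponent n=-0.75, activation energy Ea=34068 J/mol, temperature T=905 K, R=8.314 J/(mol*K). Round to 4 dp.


tau = A * P^n * exp(Ea/(R*T))
P^n = 39^(-0.75) = 0.06407691
Ea/(R*T) = 34068/(8.314*905) = 4.527808
exp(Ea/(R*T)) = 92.555492
tau = 0.07 * 0.06407691 * 92.555492 = 0.4151 ms


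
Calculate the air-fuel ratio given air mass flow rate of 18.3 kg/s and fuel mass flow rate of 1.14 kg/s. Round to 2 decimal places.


AFR = m_air / m_fuel
AFR = 18.3 / 1.14 = 16.05


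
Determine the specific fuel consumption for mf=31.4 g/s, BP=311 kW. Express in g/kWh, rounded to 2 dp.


SFC = (mf / BP) * 3600
Rate = 31.4 / 311 = 0.100965 g/(s*kW)
SFC = 0.100965 * 3600 = 363.47 g/kWh


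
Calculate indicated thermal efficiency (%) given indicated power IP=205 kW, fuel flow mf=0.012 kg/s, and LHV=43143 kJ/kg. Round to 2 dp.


eta_ith = (IP / (mf * LHV)) * 100
Denominator = 0.012 * 43143 = 517.7160 kW
eta_ith = (205 / 517.7160) * 100 = 39.60%


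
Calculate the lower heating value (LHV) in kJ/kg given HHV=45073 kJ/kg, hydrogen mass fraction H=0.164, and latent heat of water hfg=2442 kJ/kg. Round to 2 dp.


LHV = HHV - hfg * 9 * H
Water correction = 2442 * 9 * 0.164 = 3604.392 kJ/kg
LHV = 45073 - 3604.392 = 41468.61 kJ/kg


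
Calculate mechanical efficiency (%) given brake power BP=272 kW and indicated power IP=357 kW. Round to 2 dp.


eta_mech = (BP / IP) * 100
Ratio = 272 / 357 = 0.7619
eta_mech = 0.7619 * 100 = 76.19%


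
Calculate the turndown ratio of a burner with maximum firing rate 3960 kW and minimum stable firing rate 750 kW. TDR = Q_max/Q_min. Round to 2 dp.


TDR = Q_max / Q_min
TDR = 3960 / 750 = 5.28


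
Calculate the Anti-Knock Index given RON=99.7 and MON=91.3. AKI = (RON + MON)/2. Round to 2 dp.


AKI = (RON + MON) / 2
AKI = (99.7 + 91.3) / 2
AKI = 191.0 / 2 = 95.50


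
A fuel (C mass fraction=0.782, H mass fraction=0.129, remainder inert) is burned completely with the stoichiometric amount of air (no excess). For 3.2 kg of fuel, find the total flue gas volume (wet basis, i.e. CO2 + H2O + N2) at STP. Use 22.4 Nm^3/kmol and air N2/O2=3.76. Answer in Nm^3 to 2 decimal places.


Per kg fuel: CO2 = (C/12 kmol)*22.4 = (0.782/12)*22.4 = 1.45973 Nm^3
Per kg fuel: H2O = (H/2 kmol)*22.4 = (0.129/2)*22.4 = 1.44480 Nm^3
O2 needed per kg fuel = C/12 + H/4 = 0.782/12 + 0.129/4 = 0.09741667 kmol
Per kg fuel: N2 = O2*3.76*22.4 = 0.09741667*3.76*22.4 = 8.20482 Nm^3
Total per kg = 1.45973 + 1.44480 + 8.20482 = 11.10935 Nm^3
Total = 11.10935 * 3.2 = 35.55 Nm^3


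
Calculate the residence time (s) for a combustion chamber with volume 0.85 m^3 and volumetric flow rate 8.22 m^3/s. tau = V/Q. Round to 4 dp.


tau = V / Q_flow
tau = 0.85 / 8.22 = 0.1034 s


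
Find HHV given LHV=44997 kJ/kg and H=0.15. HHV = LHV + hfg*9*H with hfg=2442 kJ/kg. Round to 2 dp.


HHV = LHV + hfg * 9 * H
Water addition = 2442 * 9 * 0.15 = 3296.700 kJ/kg
HHV = 44997 + 3296.700 = 48293.70 kJ/kg


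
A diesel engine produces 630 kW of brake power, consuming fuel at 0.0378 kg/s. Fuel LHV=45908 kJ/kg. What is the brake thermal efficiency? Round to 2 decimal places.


eta_BTE = (BP / (mf * LHV)) * 100
Denominator = 0.0378 * 45908 = 1735.3224 kW
eta_BTE = (630 / 1735.3224) * 100 = 36.30%


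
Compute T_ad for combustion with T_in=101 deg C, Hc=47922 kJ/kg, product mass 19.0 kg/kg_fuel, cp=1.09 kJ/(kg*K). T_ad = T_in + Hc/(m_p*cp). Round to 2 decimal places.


T_ad = T_in + Hc / (m_p * cp)
Denominator = 19.0 * 1.09 = 20.7100
Temperature rise = 47922 / 20.7100 = 2313.95 K
T_ad = 101 + 2313.95 = 2414.95 deg C


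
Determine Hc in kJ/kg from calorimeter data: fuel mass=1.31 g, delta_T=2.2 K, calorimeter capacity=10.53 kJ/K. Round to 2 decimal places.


Hc = C_cal * delta_T / m_fuel
Q_released = 10.53 * 2.2 = 23.1660 kJ
m_fuel = 1.31 g = 1.31/1000 kg = 0.001310 kg
Hc = 23.1660 / 0.001310 = 17683.97 kJ/kg


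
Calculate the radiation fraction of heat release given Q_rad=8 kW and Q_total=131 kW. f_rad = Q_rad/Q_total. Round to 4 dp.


f_rad = Q_rad / Q_total
f_rad = 8 / 131 = 0.0611


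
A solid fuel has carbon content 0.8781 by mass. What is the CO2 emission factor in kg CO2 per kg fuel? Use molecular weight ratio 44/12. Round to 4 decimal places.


EF = C_frac * (M_CO2 / M_C)
EF = 0.8781 * (44/12)
EF = 0.8781 * 3.666667 = 3.2197 kg_CO2/kg_fuel


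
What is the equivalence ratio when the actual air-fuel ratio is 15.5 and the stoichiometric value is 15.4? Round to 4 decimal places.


phi = AFR_stoich / AFR_actual
phi = 15.4 / 15.5 = 0.9935


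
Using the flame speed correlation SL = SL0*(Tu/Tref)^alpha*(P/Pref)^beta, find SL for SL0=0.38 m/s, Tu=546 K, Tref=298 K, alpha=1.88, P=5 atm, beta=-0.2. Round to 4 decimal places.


SL = SL0 * (Tu/Tref)^alpha * (P/Pref)^beta
T ratio = 546/298 = 1.83221477
(T ratio)^alpha = 1.83221477^1.88 = 3.121732
(P/Pref)^beta = 5^(-0.2) = 0.724780
SL = 0.38 * 3.121732 * 0.724780 = 0.8598 m/s


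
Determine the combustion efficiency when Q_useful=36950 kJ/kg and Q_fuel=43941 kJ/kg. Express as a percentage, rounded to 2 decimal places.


Efficiency = (Q_useful / Q_fuel) * 100
Efficiency = (36950 / 43941) * 100
Efficiency = 0.8409 * 100 = 84.09%


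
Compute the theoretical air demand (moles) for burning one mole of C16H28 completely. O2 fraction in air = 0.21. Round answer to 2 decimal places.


Balanced combustion: C16H28 + 23 O2 -> 16 CO2 + 14 H2O
O2 needed = C + H/4 = 16 + 28/4 = 23.00 moles
Air moles = O2 / 0.21 = 23.00 / 0.21 = 109.52 moles air


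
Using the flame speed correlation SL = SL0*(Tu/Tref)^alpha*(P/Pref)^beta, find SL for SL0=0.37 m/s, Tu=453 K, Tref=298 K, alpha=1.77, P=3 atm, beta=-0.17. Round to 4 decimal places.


SL = SL0 * (Tu/Tref)^alpha * (P/Pref)^beta
T ratio = 453/298 = 1.52013423
(T ratio)^alpha = 1.52013423^1.77 = 2.098607
(P/Pref)^beta = 3^(-0.17) = 0.829639
SL = 0.37 * 2.098607 * 0.829639 = 0.6442 m/s


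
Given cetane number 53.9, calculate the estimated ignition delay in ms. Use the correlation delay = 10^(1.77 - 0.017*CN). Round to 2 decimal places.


delay = 10^(1.77 - 0.017*CN)
Exponent = 1.77 - 0.017*53.9 = 0.8537
delay = 10^0.8537 = 7.14 ms


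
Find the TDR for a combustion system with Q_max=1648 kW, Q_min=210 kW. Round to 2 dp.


TDR = Q_max / Q_min
TDR = 1648 / 210 = 7.85


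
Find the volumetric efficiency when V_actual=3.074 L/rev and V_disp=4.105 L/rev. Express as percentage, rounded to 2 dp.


eta_v = (V_actual / V_disp) * 100
Ratio = 3.074 / 4.105 = 0.7488
eta_v = 0.7488 * 100 = 74.88%


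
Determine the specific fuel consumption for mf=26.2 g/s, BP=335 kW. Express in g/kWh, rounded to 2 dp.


SFC = (mf / BP) * 3600
Rate = 26.2 / 335 = 0.078209 g/(s*kW)
SFC = 0.078209 * 3600 = 281.55 g/kWh


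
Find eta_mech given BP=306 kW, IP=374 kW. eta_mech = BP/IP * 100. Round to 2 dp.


eta_mech = (BP / IP) * 100
Ratio = 306 / 374 = 0.8182
eta_mech = 0.8182 * 100 = 81.82%


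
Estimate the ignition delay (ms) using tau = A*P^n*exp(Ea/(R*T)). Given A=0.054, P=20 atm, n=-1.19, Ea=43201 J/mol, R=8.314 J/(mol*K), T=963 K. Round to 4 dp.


tau = A * P^n * exp(Ea/(R*T))
P^n = 20^(-1.19) = 0.02829921
Ea/(R*T) = 43201/(8.314*963) = 5.395820
exp(Ea/(R*T)) = 220.482976
tau = 0.054 * 0.02829921 * 220.482976 = 0.3369 ms


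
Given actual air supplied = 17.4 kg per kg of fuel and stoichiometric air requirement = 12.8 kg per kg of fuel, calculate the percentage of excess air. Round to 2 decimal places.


Excess air = actual - stoichiometric = 17.4 - 12.8 = 4.60 kg/kg fuel
Excess air % = (excess / stoich) * 100 = (4.60 / 12.8) * 100 = 35.94%


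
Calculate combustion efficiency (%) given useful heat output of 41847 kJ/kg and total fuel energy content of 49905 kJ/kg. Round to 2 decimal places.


Efficiency = (Q_useful / Q_fuel) * 100
Efficiency = (41847 / 49905) * 100
Efficiency = 0.8385 * 100 = 83.85%


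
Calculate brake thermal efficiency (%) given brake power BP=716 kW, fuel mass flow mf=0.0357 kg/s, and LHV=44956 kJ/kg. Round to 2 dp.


eta_BTE = (BP / (mf * LHV)) * 100
Denominator = 0.0357 * 44956 = 1604.9292 kW
eta_BTE = (716 / 1604.9292) * 100 = 44.61%


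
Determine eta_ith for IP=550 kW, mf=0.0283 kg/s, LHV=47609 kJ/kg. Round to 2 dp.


eta_ith = (IP / (mf * LHV)) * 100
Denominator = 0.0283 * 47609 = 1347.3347 kW
eta_ith = (550 / 1347.3347) * 100 = 40.82%


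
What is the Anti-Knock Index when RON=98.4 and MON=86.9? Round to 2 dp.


AKI = (RON + MON) / 2
AKI = (98.4 + 86.9) / 2
AKI = 185.3 / 2 = 92.65


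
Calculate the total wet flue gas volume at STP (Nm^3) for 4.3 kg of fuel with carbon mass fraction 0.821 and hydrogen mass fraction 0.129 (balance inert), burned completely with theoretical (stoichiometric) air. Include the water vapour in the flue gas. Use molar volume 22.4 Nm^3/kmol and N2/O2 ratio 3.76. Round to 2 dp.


Per kg fuel: CO2 = (C/12 kmol)*22.4 = (0.821/12)*22.4 = 1.53253 Nm^3
Per kg fuel: H2O = (H/2 kmol)*22.4 = (0.129/2)*22.4 = 1.44480 Nm^3
O2 needed per kg fuel = C/12 + H/4 = 0.821/12 + 0.129/4 = 0.10066667 kmol
Per kg fuel: N2 = O2*3.76*22.4 = 0.10066667*3.76*22.4 = 8.47855 Nm^3
Total per kg = 1.53253 + 1.44480 + 8.47855 = 11.45588 Nm^3
Total = 11.45588 * 4.3 = 49.26 Nm^3


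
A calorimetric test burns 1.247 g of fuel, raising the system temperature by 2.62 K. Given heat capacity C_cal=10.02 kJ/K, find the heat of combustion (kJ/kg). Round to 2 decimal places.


Hc = C_cal * delta_T / m_fuel
Q_released = 10.02 * 2.62 = 26.2524 kJ
m_fuel = 1.247 g = 1.247/1000 kg = 0.001247 kg
Hc = 26.2524 / 0.001247 = 21052.45 kJ/kg


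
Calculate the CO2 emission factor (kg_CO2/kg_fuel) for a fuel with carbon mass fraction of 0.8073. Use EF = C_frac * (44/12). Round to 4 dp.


EF = C_frac * (M_CO2 / M_C)
EF = 0.8073 * (44/12)
EF = 0.8073 * 3.666667 = 2.9601 kg_CO2/kg_fuel


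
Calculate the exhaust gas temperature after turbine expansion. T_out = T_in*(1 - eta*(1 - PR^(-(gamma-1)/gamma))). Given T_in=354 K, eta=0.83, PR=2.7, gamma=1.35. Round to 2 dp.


T_out = T_in * (1 - eta * (1 - PR^(-(gamma-1)/gamma)))
Exponent = -(1.35-1)/1.35 = -0.25925926
PR^exp = 2.7^(-0.25925926) = 0.77297411
Factor = 1 - 0.83*(1 - 0.77297411) = 0.81156851
T_out = 354 * 0.81156851 = 287.30 K


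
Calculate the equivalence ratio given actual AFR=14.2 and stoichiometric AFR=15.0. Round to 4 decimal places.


phi = AFR_stoich / AFR_actual
phi = 15.0 / 14.2 = 1.0563


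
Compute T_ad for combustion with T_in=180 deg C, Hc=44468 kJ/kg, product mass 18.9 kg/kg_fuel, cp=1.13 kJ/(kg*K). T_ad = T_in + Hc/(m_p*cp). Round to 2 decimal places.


T_ad = T_in + Hc / (m_p * cp)
Denominator = 18.9 * 1.13 = 21.3570
Temperature rise = 44468 / 21.3570 = 2082.13 K
T_ad = 180 + 2082.13 = 2262.13 deg C


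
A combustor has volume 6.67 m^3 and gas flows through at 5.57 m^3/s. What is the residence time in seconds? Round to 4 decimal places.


tau = V / Q_flow
tau = 6.67 / 5.57 = 1.1975 s


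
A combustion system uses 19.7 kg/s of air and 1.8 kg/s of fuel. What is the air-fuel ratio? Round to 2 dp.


AFR = m_air / m_fuel
AFR = 19.7 / 1.8 = 10.94


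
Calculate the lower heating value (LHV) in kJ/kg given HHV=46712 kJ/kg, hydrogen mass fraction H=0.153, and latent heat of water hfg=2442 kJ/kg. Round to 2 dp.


LHV = HHV - hfg * 9 * H
Water correction = 2442 * 9 * 0.153 = 3362.634 kJ/kg
LHV = 46712 - 3362.634 = 43349.37 kJ/kg


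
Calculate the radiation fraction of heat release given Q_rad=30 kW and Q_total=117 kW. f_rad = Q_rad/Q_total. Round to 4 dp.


f_rad = Q_rad / Q_total
f_rad = 30 / 117 = 0.2564


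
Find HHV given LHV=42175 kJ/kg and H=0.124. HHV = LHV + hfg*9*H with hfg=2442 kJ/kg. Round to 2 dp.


HHV = LHV + hfg * 9 * H
Water addition = 2442 * 9 * 0.124 = 2725.272 kJ/kg
HHV = 42175 + 2725.272 = 44900.27 kJ/kg


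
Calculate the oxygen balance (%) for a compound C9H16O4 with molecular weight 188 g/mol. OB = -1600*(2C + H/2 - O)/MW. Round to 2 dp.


OB = -1600 * (2C + H/2 - O) / MW
Inner = 2*9 + 16/2 - 4 = 22.00
OB = -1600 * 22.00 / 188 = -187.23%


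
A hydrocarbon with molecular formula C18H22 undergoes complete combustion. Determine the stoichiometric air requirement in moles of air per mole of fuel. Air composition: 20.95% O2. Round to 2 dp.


Balanced combustion: C18H22 + 23.5 O2 -> 18 CO2 + 11 H2O
O2 needed = C + H/4 = 18 + 22/4 = 23.50 moles
Air moles = O2 / 0.2095 = 23.50 / 0.2095 = 112.17 moles air


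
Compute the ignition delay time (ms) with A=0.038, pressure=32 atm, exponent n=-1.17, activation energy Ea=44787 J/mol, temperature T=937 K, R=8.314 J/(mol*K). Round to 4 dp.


tau = A * P^n * exp(Ea/(R*T))
P^n = 32^(-1.17) = 0.01733702
Ea/(R*T) = 44787/(8.314*937) = 5.749133
exp(Ea/(R*T)) = 313.918400
tau = 0.038 * 0.01733702 * 313.918400 = 0.2068 ms


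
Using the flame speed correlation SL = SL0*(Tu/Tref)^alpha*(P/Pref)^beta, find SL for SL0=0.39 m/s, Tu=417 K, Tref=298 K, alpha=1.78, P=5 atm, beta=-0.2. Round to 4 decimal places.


SL = SL0 * (Tu/Tref)^alpha * (P/Pref)^beta
T ratio = 417/298 = 1.39932886
(T ratio)^alpha = 1.39932886^1.78 = 1.818600
(P/Pref)^beta = 5^(-0.2) = 0.724780
SL = 0.39 * 1.818600 * 0.724780 = 0.5141 m/s


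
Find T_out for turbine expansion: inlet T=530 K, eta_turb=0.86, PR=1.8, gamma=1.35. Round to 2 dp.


T_out = T_in * (1 - eta * (1 - PR^(-(gamma-1)/gamma)))
Exponent = -(1.35-1)/1.35 = -0.25925926
PR^exp = 1.8^(-0.25925926) = 0.85865408
Factor = 1 - 0.86*(1 - 0.85865408) = 0.87844251
T_out = 530 * 0.87844251 = 465.57 K


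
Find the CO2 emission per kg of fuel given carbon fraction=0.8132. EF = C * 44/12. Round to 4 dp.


EF = C_frac * (M_CO2 / M_C)
EF = 0.8132 * (44/12)
EF = 0.8132 * 3.666667 = 2.9817 kg_CO2/kg_fuel


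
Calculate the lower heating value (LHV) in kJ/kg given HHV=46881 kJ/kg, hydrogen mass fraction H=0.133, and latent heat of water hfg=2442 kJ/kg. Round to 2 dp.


LHV = HHV - hfg * 9 * H
Water correction = 2442 * 9 * 0.133 = 2923.074 kJ/kg
LHV = 46881 - 2923.074 = 43957.93 kJ/kg


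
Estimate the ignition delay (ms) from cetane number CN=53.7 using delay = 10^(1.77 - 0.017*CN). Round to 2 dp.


delay = 10^(1.77 - 0.017*CN)
Exponent = 1.77 - 0.017*53.7 = 0.8571
delay = 10^0.8571 = 7.20 ms


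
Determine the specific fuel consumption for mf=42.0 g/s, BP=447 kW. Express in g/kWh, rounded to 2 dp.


SFC = (mf / BP) * 3600
Rate = 42.0 / 447 = 0.093960 g/(s*kW)
SFC = 0.093960 * 3600 = 338.26 g/kWh


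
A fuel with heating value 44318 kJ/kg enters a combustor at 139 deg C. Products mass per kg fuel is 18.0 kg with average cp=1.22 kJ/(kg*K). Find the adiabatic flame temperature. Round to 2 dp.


T_ad = T_in + Hc / (m_p * cp)
Denominator = 18.0 * 1.22 = 21.9600
Temperature rise = 44318 / 21.9600 = 2018.12 K
T_ad = 139 + 2018.12 = 2157.12 deg C


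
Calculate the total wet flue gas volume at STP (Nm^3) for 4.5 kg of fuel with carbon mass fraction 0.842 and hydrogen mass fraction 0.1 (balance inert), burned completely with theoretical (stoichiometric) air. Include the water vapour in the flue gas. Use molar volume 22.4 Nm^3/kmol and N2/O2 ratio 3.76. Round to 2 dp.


Per kg fuel: CO2 = (C/12 kmol)*22.4 = (0.842/12)*22.4 = 1.57173 Nm^3
Per kg fuel: H2O = (H/2 kmol)*22.4 = (0.1/2)*22.4 = 1.12000 Nm^3
O2 needed per kg fuel = C/12 + H/4 = 0.842/12 + 0.1/4 = 0.09516667 kmol
Per kg fuel: N2 = O2*3.76*22.4 = 0.09516667*3.76*22.4 = 8.01532 Nm^3
Total per kg = 1.57173 + 1.12000 + 8.01532 = 10.70705 Nm^3
Total = 10.70705 * 4.5 = 48.18 Nm^3


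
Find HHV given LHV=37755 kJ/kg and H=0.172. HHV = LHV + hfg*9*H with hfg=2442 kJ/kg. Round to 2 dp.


HHV = LHV + hfg * 9 * H
Water addition = 2442 * 9 * 0.172 = 3780.216 kJ/kg
HHV = 37755 + 3780.216 = 41535.22 kJ/kg


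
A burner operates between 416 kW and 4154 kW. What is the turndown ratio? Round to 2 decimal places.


TDR = Q_max / Q_min
TDR = 4154 / 416 = 9.99


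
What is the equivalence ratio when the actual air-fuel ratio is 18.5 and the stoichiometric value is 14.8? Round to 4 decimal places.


phi = AFR_stoich / AFR_actual
phi = 14.8 / 18.5 = 0.8000


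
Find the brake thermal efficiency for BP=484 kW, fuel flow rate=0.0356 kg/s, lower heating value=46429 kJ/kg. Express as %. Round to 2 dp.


eta_BTE = (BP / (mf * LHV)) * 100
Denominator = 0.0356 * 46429 = 1652.8724 kW
eta_BTE = (484 / 1652.8724) * 100 = 29.28%


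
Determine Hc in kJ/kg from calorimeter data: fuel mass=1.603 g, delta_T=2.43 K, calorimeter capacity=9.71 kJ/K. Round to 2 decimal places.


Hc = C_cal * delta_T / m_fuel
Q_released = 9.71 * 2.43 = 23.5953 kJ
m_fuel = 1.603 g = 1.603/1000 kg = 0.001603 kg
Hc = 23.5953 / 0.001603 = 14719.46 kJ/kg


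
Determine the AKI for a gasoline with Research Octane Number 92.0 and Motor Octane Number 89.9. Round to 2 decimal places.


AKI = (RON + MON) / 2
AKI = (92.0 + 89.9) / 2
AKI = 181.9 / 2 = 90.95


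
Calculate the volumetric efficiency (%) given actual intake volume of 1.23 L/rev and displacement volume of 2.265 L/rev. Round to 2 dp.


eta_v = (V_actual / V_disp) * 100
Ratio = 1.23 / 2.265 = 0.5430
eta_v = 0.5430 * 100 = 54.30%


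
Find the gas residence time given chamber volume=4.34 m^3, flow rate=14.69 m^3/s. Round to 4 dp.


tau = V / Q_flow
tau = 4.34 / 14.69 = 0.2954 s


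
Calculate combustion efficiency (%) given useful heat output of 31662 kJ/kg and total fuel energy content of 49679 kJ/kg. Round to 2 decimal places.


Efficiency = (Q_useful / Q_fuel) * 100
Efficiency = (31662 / 49679) * 100
Efficiency = 0.6373 * 100 = 63.73%


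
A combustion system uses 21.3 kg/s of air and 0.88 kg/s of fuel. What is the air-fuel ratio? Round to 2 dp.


AFR = m_air / m_fuel
AFR = 21.3 / 0.88 = 24.20


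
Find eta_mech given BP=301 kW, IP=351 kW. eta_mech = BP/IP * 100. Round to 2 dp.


eta_mech = (BP / IP) * 100
Ratio = 301 / 351 = 0.8575
eta_mech = 0.8575 * 100 = 85.75%


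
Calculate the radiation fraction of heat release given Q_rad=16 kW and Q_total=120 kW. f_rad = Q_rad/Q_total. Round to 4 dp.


f_rad = Q_rad / Q_total
f_rad = 16 / 120 = 0.1333


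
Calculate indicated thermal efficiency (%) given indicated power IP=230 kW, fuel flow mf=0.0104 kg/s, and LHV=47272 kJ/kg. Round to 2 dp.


eta_ith = (IP / (mf * LHV)) * 100
Denominator = 0.0104 * 47272 = 491.6288 kW
eta_ith = (230 / 491.6288) * 100 = 46.78%


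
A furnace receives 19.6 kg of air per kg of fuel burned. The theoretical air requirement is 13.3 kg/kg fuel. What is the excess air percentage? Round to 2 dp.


Excess air = actual - stoichiometric = 19.6 - 13.3 = 6.30 kg/kg fuel
Excess air % = (excess / stoich) * 100 = (6.30 / 13.3) * 100 = 47.37%


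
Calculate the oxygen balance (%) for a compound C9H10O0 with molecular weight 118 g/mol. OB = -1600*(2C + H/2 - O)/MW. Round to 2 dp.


OB = -1600 * (2C + H/2 - O) / MW
Inner = 2*9 + 10/2 - 0 = 23.00
OB = -1600 * 23.00 / 118 = -311.86%


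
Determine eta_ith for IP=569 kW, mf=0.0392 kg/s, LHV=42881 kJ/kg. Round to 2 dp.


eta_ith = (IP / (mf * LHV)) * 100
Denominator = 0.0392 * 42881 = 1680.9352 kW
eta_ith = (569 / 1680.9352) * 100 = 33.85%


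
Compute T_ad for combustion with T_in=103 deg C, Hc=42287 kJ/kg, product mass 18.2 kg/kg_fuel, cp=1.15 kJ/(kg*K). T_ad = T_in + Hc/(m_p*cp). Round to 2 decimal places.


T_ad = T_in + Hc / (m_p * cp)
Denominator = 18.2 * 1.15 = 20.9300
Temperature rise = 42287 / 20.9300 = 2020.40 K
T_ad = 103 + 2020.40 = 2123.40 deg C


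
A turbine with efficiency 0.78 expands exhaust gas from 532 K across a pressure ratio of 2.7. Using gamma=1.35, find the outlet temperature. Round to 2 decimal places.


T_out = T_in * (1 - eta * (1 - PR^(-(gamma-1)/gamma)))
Exponent = -(1.35-1)/1.35 = -0.25925926
PR^exp = 2.7^(-0.25925926) = 0.77297411
Factor = 1 - 0.78*(1 - 0.77297411) = 0.82291981
T_out = 532 * 0.82291981 = 437.79 K


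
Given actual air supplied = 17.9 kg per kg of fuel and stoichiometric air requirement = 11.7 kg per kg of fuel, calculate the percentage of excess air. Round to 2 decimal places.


Excess air = actual - stoichiometric = 17.9 - 11.7 = 6.20 kg/kg fuel
Excess air % = (excess / stoich) * 100 = (6.20 / 11.7) * 100 = 52.99%


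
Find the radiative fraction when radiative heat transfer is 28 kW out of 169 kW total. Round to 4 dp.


f_rad = Q_rad / Q_total
f_rad = 28 / 169 = 0.1657


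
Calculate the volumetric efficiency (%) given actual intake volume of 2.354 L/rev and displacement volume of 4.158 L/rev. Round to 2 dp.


eta_v = (V_actual / V_disp) * 100
Ratio = 2.354 / 4.158 = 0.5661
eta_v = 0.5661 * 100 = 56.61%


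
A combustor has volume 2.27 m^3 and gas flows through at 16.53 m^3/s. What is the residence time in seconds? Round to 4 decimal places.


tau = V / Q_flow
tau = 2.27 / 16.53 = 0.1373 s


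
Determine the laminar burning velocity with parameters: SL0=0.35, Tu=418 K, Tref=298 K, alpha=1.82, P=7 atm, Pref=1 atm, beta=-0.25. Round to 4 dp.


SL = SL0 * (Tu/Tref)^alpha * (P/Pref)^beta
T ratio = 418/298 = 1.40268456
(T ratio)^alpha = 1.40268456^1.82 = 1.851259
(P/Pref)^beta = 7^(-0.25) = 0.614788
SL = 0.35 * 1.851259 * 0.614788 = 0.3983 m/s


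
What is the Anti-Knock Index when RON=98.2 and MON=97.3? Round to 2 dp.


AKI = (RON + MON) / 2
AKI = (98.2 + 97.3) / 2
AKI = 195.5 / 2 = 97.75
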